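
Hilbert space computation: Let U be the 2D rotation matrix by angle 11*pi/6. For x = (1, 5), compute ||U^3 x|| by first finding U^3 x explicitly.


U is a rotation by theta = 11*pi/6
U^3 = rotation by 3*theta = 33*pi/6 = 9*pi/6 (mod 2*pi)
cos(9*pi/6) = 0.0000, sin(9*pi/6) = -1.0000
U^3 x = (0.0000 * 1 - -1.0000 * 5, -1.0000 * 1 + 0.0000 * 5)
= (5.0000, -1.0000)
||U^3 x|| = sqrt(5.0000^2 + (-1.0000)^2) = sqrt(26.0000) = 5.0990

5.0990


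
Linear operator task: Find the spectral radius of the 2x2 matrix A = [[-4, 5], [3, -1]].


For a 2x2 matrix, eigenvalues satisfy lambda^2 - (trace)*lambda + det = 0
trace = -4 + -1 = -5
det = -4*-1 - 5*3 = -11
discriminant = (-5)^2 - 4*(-11) = 69
spectral radius = max |eigenvalue| = 6.6533

6.6533


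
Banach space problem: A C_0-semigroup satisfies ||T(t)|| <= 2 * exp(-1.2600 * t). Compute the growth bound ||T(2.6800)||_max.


||T(2.6800)|| <= 2 * exp(-1.2600 * 2.6800)
= 2 * exp(-3.3768)
= 2 * 0.0342
= 0.0683

0.0683


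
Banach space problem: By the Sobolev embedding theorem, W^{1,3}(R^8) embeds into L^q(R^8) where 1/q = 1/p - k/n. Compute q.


Using the Sobolev embedding formula: 1/q = 1/p - k/n
1/q = 1/3 - 1/8 = 5/24
q = 1/(5/24) = 24/5 = 4.8000

4.8000


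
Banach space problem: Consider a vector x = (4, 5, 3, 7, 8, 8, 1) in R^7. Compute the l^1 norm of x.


The l^1 norm equals the sum of absolute values of all components.
||x||_1 = 4 + 5 + 3 + 7 + 8 + 8 + 1
= 36

36.0000


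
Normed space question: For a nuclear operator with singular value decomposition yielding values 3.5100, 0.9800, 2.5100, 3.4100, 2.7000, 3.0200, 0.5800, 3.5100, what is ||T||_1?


The nuclear norm is the sum of all singular values.
||T||_1 = 3.5100 + 0.9800 + 2.5100 + 3.4100 + 2.7000 + 3.0200 + 0.5800 + 3.5100
= 20.2200

20.2200


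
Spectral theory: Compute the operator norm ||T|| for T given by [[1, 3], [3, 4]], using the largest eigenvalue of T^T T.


A^T A = [[10, 15], [15, 25]]
trace(A^T A) = 35, det(A^T A) = 25
discriminant = 35^2 - 4*25 = 1125
Largest eigenvalue of A^T A = (trace + sqrt(disc))/2 = 34.2705
||T|| = sqrt(34.2705) = 5.8541

5.8541


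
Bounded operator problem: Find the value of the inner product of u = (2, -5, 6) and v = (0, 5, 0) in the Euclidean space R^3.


Computing the standard inner product <u, v> = sum u_i * v_i
= 2*0 + -5*5 + 6*0
= 0 + -25 + 0
= -25

-25


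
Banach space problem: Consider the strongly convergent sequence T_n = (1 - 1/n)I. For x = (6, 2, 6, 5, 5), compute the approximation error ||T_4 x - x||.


T_4 x - x = (1 - 1/4)x - x = -x/4
||x|| = sqrt(126) = 11.2250
||T_4 x - x|| = ||x||/4 = 11.2250/4 = 2.8062

2.8062


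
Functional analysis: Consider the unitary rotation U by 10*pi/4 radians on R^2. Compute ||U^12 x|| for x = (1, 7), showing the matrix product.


U is a rotation by theta = 10*pi/4
U^12 = rotation by 12*theta = 120*pi/4 = 0*pi/4 (mod 2*pi)
cos(0*pi/4) = 1.0000, sin(0*pi/4) = 0.0000
U^12 x = (1.0000 * 1 - 0.0000 * 7, 0.0000 * 1 + 1.0000 * 7)
= (1.0000, 7.0000)
||U^12 x|| = sqrt(1.0000^2 + 7.0000^2) = sqrt(50.0000) = 7.0711

7.0711


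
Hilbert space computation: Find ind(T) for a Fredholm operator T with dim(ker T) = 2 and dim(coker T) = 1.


The Fredholm index is defined as ind(T) = dim(ker T) - dim(coker T)
= 2 - 1
= 1

1


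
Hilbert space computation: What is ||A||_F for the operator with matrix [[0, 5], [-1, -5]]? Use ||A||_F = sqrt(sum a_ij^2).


||A||_F^2 = sum a_ij^2
= 0^2 + 5^2 + (-1)^2 + (-5)^2
= 0 + 25 + 1 + 25 = 51
||A||_F = sqrt(51) = 7.1414

7.1414


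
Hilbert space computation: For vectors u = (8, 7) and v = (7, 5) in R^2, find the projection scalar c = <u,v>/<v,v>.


Computing <u,v> = 8*7 + 7*5 = 91
Computing <v,v> = 7^2 + 5^2 = 74
Projection coefficient = 91/74 = 1.2297

1.2297


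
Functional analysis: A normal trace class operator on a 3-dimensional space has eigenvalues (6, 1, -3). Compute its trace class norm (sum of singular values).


For a normal operator, singular values equal |eigenvalues|.
Trace norm = sum |lambda_i| = 6 + 1 + 3
= 10

10


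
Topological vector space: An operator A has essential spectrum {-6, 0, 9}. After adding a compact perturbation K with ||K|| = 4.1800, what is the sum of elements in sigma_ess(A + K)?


By Weyl's theorem, the essential spectrum is invariant under compact perturbations.
sigma_ess(A + K) = sigma_ess(A) = {-6, 0, 9}
Sum = -6 + 0 + 9 = 3

3


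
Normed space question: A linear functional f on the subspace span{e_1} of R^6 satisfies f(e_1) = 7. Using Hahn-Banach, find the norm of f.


The norm of f is given by ||f|| = sup_{||x||=1} |f(x)|.
On span{e_1}, ||e_1|| = 1, so ||f|| = |f(e_1)| / ||e_1||
= |7| / 1 = 7.0000

7.0000


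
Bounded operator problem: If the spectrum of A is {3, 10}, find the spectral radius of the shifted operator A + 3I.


Spectrum of A + 3I = {6, 13}
Spectral radius = max |lambda| over the shifted spectrum
= max(6, 13) = 13

13


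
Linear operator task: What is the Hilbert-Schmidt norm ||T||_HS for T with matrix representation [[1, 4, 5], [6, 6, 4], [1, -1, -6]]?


The Hilbert-Schmidt norm is sqrt(sum of squares of all entries).
Sum of squares = 1^2 + 4^2 + 5^2 + 6^2 + 6^2 + 4^2 + 1^2 + (-1)^2 + (-6)^2
= 1 + 16 + 25 + 36 + 36 + 16 + 1 + 1 + 36 = 168
||T||_HS = sqrt(168) = 12.9615

12.9615


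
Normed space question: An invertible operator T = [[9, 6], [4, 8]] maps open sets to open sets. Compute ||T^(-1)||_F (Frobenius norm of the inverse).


det(T) = 9*8 - 6*4 = 48
T^(-1) = (1/48) * [[8, -6], [-4, 9]] = [[0.1667, -0.1250], [-0.0833, 0.1875]]
||T^(-1)||_F^2 = 0.1667^2 + (-0.1250)^2 + (-0.0833)^2 + 0.1875^2 = 0.0855
||T^(-1)||_F = sqrt(0.0855) = 0.2924

0.2924


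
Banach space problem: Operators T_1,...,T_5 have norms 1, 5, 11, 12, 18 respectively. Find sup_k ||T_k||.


By the Uniform Boundedness Principle, the supremum of norms is finite.
sup_k ||T_k|| = max(1, 5, 11, 12, 18) = 18

18


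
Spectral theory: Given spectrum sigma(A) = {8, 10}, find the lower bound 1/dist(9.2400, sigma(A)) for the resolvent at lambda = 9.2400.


dist(9.2400, {8, 10}) = min(|9.2400 - 8|, |9.2400 - 10|)
= min(1.2400, 0.7600) = 0.7600
Resolvent bound = 1/0.7600 = 1.3158

1.3158


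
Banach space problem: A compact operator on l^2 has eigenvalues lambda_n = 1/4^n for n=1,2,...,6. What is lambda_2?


The eigenvalue formula gives lambda_2 = 1/4^2
= 1/16
= 0.0625

0.0625


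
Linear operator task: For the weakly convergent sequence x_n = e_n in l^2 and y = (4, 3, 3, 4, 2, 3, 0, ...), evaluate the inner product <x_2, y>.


x_2 = e_2 is the standard basis vector with 1 in position 2.
<x_2, y> = y_2 = 3
As n -> infinity, <x_n, y> -> 0, confirming weak convergence of (x_n) to 0.

3


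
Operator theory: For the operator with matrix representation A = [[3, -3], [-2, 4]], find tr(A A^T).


trace(A * A^T) = sum of squares of all entries
= 3^2 + (-3)^2 + (-2)^2 + 4^2
= 9 + 9 + 4 + 16
= 38

38


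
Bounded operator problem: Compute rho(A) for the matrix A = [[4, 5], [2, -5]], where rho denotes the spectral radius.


For a 2x2 matrix, eigenvalues satisfy lambda^2 - (trace)*lambda + det = 0
trace = 4 + -5 = -1
det = 4*-5 - 5*2 = -30
discriminant = (-1)^2 - 4*(-30) = 121
spectral radius = max |eigenvalue| = 6.0000

6.0000


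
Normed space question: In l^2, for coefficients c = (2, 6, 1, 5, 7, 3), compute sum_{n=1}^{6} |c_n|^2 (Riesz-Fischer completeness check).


sum |c_n|^2 = 2^2 + 6^2 + 1^2 + 5^2 + 7^2 + 3^2
= 4 + 36 + 1 + 25 + 49 + 9
= 124

124


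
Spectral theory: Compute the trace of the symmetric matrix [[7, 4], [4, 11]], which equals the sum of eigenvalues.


For a self-adjoint (symmetric) matrix, the eigenvalues are real.
The sum of eigenvalues equals the trace of the matrix.
trace = 7 + 11 = 18

18


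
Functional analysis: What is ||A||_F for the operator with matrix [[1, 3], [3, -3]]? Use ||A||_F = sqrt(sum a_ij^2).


||A||_F^2 = sum a_ij^2
= 1^2 + 3^2 + 3^2 + (-3)^2
= 1 + 9 + 9 + 9 = 28
||A||_F = sqrt(28) = 5.2915

5.2915


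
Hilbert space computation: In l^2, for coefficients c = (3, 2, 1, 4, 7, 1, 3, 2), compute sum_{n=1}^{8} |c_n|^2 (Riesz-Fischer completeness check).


sum |c_n|^2 = 3^2 + 2^2 + 1^2 + 4^2 + 7^2 + 1^2 + 3^2 + 2^2
= 9 + 4 + 1 + 16 + 49 + 1 + 9 + 4
= 93

93


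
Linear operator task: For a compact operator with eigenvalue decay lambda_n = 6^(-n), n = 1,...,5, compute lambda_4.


The eigenvalue formula gives lambda_4 = 1/6^4
= 1/1296
= 7.7160e-04

7.7160e-04


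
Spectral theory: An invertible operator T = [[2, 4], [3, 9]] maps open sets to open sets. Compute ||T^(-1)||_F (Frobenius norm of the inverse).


det(T) = 2*9 - 4*3 = 6
T^(-1) = (1/6) * [[9, -4], [-3, 2]] = [[1.5000, -0.6667], [-0.5000, 0.3333]]
||T^(-1)||_F^2 = 1.5000^2 + (-0.6667)^2 + (-0.5000)^2 + 0.3333^2 = 3.0556
||T^(-1)||_F = sqrt(3.0556) = 1.7480

1.7480


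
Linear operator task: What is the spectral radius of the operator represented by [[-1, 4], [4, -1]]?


For a 2x2 matrix, eigenvalues satisfy lambda^2 - (trace)*lambda + det = 0
trace = -1 + -1 = -2
det = -1*-1 - 4*4 = -15
discriminant = (-2)^2 - 4*(-15) = 64
spectral radius = max |eigenvalue| = 5.0000

5.0000


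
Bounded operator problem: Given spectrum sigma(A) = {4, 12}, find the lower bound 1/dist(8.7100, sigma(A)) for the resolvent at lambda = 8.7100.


dist(8.7100, {4, 12}) = min(|8.7100 - 4|, |8.7100 - 12|)
= min(4.7100, 3.2900) = 3.2900
Resolvent bound = 1/3.2900 = 0.3040

0.3040


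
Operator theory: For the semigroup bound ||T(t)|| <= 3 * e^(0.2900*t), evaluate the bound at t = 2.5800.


||T(2.5800)|| <= 3 * exp(0.2900 * 2.5800)
= 3 * exp(0.7482)
= 3 * 2.1132
= 6.3396

6.3396


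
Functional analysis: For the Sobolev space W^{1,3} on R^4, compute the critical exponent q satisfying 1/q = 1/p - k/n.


Using the Sobolev embedding formula: 1/q = 1/p - k/n
1/q = 1/3 - 1/4 = 1/12
q = 1/(1/12) = 12

12.0000


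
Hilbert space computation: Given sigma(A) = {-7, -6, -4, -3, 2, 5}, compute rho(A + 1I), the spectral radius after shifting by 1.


Spectrum of A + 1I = {-6, -5, -3, -2, 3, 6}
Spectral radius = max |lambda| over the shifted spectrum
= max(6, 5, 3, 2, 3, 6) = 6

6


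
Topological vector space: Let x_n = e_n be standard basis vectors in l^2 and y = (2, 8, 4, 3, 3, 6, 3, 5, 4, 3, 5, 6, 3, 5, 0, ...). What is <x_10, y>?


x_10 = e_10 is the standard basis vector with 1 in position 10.
<x_10, y> = y_10 = 3
As n -> infinity, <x_n, y> -> 0, confirming weak convergence of (x_n) to 0.

3


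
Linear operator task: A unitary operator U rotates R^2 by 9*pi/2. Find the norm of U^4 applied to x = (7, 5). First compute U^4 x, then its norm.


U is a rotation by theta = 9*pi/2
U^4 = rotation by 4*theta = 36*pi/2 = 0*pi/2 (mod 2*pi)
cos(0*pi/2) = 1.0000, sin(0*pi/2) = 0.0000
U^4 x = (1.0000 * 7 - 0.0000 * 5, 0.0000 * 7 + 1.0000 * 5)
= (7.0000, 5.0000)
||U^4 x|| = sqrt(7.0000^2 + 5.0000^2) = sqrt(74.0000) = 8.6023

8.6023


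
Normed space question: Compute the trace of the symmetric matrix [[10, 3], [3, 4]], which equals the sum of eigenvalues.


For a self-adjoint (symmetric) matrix, the eigenvalues are real.
The sum of eigenvalues equals the trace of the matrix.
trace = 10 + 4 = 14

14


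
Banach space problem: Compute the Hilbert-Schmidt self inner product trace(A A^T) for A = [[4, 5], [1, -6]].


trace(A * A^T) = sum of squares of all entries
= 4^2 + 5^2 + 1^2 + (-6)^2
= 16 + 25 + 1 + 36
= 78

78


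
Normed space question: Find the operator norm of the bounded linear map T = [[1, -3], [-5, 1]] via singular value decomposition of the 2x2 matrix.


A^T A = [[26, -8], [-8, 10]]
trace(A^T A) = 36, det(A^T A) = 196
discriminant = 36^2 - 4*196 = 512
Largest eigenvalue of A^T A = (trace + sqrt(disc))/2 = 29.3137
||T|| = sqrt(29.3137) = 5.4142

5.4142


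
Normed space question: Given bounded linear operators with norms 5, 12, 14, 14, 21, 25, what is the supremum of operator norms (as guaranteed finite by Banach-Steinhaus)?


By the Uniform Boundedness Principle, the supremum of norms is finite.
sup_k ||T_k|| = max(5, 12, 14, 14, 21, 25) = 25

25


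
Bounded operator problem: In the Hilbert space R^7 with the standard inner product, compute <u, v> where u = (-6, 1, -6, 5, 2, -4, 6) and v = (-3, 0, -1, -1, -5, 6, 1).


Computing the standard inner product <u, v> = sum u_i * v_i
= -6*-3 + 1*0 + -6*-1 + 5*-1 + 2*-5 + -4*6 + 6*1
= 18 + 0 + 6 + -5 + -10 + -24 + 6
= -9

-9


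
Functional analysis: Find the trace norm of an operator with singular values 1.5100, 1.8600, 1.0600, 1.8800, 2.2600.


The nuclear norm is the sum of all singular values.
||T||_1 = 1.5100 + 1.8600 + 1.0600 + 1.8800 + 2.2600
= 8.5700

8.5700


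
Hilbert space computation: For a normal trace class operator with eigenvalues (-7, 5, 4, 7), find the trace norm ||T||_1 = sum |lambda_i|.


For a normal operator, singular values equal |eigenvalues|.
Trace norm = sum |lambda_i| = 7 + 5 + 4 + 7
= 23

23


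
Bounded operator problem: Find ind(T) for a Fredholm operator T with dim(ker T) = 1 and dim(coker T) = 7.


The Fredholm index is defined as ind(T) = dim(ker T) - dim(coker T)
= 1 - 7
= -6

-6


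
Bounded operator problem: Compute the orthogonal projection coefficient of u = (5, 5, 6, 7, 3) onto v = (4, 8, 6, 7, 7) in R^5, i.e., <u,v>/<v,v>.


Computing <u,v> = 5*4 + 5*8 + 6*6 + 7*7 + 3*7 = 166
Computing <v,v> = 4^2 + 8^2 + 6^2 + 7^2 + 7^2 = 214
Projection coefficient = 166/214 = 0.7757

0.7757


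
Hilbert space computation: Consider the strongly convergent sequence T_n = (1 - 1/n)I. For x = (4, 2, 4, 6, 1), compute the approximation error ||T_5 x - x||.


T_5 x - x = (1 - 1/5)x - x = -x/5
||x|| = sqrt(73) = 8.5440
||T_5 x - x|| = ||x||/5 = 8.5440/5 = 1.7088

1.7088


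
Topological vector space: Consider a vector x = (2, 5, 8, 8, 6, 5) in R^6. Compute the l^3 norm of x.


The l^3 norm = (sum |x_i|^3)^(1/3)
Sum of 3th powers = 8 + 125 + 512 + 512 + 216 + 125 = 1498
||x||_3 = (1498)^(1/3) = 11.4421

11.4421


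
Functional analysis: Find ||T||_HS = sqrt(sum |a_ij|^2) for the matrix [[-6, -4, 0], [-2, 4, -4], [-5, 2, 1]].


The Hilbert-Schmidt norm is sqrt(sum of squares of all entries).
Sum of squares = (-6)^2 + (-4)^2 + 0^2 + (-2)^2 + 4^2 + (-4)^2 + (-5)^2 + 2^2 + 1^2
= 36 + 16 + 0 + 4 + 16 + 16 + 25 + 4 + 1 = 118
||T||_HS = sqrt(118) = 10.8628

10.8628


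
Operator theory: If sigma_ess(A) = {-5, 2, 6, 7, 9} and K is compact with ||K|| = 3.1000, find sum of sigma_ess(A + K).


By Weyl's theorem, the essential spectrum is invariant under compact perturbations.
sigma_ess(A + K) = sigma_ess(A) = {-5, 2, 6, 7, 9}
Sum = -5 + 2 + 6 + 7 + 9 = 19

19


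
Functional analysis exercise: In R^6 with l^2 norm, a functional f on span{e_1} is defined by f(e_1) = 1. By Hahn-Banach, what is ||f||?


The norm of f is given by ||f|| = sup_{||x||=1} |f(x)|.
On span{e_1}, ||e_1|| = 1, so ||f|| = |f(e_1)| / ||e_1||
= |1| / 1 = 1.0000

1.0000


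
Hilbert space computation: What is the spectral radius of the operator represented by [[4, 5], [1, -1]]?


For a 2x2 matrix, eigenvalues satisfy lambda^2 - (trace)*lambda + det = 0
trace = 4 + -1 = 3
det = 4*-1 - 5*1 = -9
discriminant = 3^2 - 4*(-9) = 45
spectral radius = max |eigenvalue| = 4.8541

4.8541


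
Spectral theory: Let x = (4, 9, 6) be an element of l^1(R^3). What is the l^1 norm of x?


The l^1 norm equals the sum of absolute values of all components.
||x||_1 = 4 + 9 + 6
= 19

19.0000


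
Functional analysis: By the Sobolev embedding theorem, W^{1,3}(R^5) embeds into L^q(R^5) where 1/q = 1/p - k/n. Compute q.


Using the Sobolev embedding formula: 1/q = 1/p - k/n
1/q = 1/3 - 1/5 = 2/15
q = 1/(2/15) = 15/2 = 7.5000

7.5000


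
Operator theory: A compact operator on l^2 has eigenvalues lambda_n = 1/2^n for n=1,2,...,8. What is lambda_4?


The eigenvalue formula gives lambda_4 = 1/2^4
= 1/16
= 0.0625

0.0625


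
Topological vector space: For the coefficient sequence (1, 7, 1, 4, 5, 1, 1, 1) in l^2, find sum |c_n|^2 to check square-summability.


sum |c_n|^2 = 1^2 + 7^2 + 1^2 + 4^2 + 5^2 + 1^2 + 1^2 + 1^2
= 1 + 49 + 1 + 16 + 25 + 1 + 1 + 1
= 95

95


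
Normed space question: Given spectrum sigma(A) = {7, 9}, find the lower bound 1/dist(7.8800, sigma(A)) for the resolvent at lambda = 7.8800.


dist(7.8800, {7, 9}) = min(|7.8800 - 7|, |7.8800 - 9|)
= min(0.8800, 1.1200) = 0.8800
Resolvent bound = 1/0.8800 = 1.1364

1.1364


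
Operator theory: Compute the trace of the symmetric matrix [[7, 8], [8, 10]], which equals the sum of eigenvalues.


For a self-adjoint (symmetric) matrix, the eigenvalues are real.
The sum of eigenvalues equals the trace of the matrix.
trace = 7 + 10 = 17

17


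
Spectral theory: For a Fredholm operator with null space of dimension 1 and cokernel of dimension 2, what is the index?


The Fredholm index is defined as ind(T) = dim(ker T) - dim(coker T)
= 1 - 2
= -1

-1


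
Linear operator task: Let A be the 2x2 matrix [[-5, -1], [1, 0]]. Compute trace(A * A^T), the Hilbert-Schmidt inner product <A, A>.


trace(A * A^T) = sum of squares of all entries
= (-5)^2 + (-1)^2 + 1^2 + 0^2
= 25 + 1 + 1 + 0
= 27

27


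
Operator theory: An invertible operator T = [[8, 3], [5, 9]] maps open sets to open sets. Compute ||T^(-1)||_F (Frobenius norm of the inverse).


det(T) = 8*9 - 3*5 = 57
T^(-1) = (1/57) * [[9, -3], [-5, 8]] = [[0.1579, -0.0526], [-0.0877, 0.1404]]
||T^(-1)||_F^2 = 0.1579^2 + (-0.0526)^2 + (-0.0877)^2 + 0.1404^2 = 0.0551
||T^(-1)||_F = sqrt(0.0551) = 0.2347

0.2347


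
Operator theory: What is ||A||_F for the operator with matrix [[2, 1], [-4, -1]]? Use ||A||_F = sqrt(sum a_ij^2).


||A||_F^2 = sum a_ij^2
= 2^2 + 1^2 + (-4)^2 + (-1)^2
= 4 + 1 + 16 + 1 = 22
||A||_F = sqrt(22) = 4.6904

4.6904


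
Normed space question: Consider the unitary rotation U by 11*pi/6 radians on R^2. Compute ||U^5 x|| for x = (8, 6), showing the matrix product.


U is a rotation by theta = 11*pi/6
U^5 = rotation by 5*theta = 55*pi/6 = 7*pi/6 (mod 2*pi)
cos(7*pi/6) = -0.8660, sin(7*pi/6) = -0.5000
U^5 x = (-0.8660 * 8 - -0.5000 * 6, -0.5000 * 8 + -0.8660 * 6)
= (-3.9282, -9.1962)
||U^5 x|| = sqrt((-3.9282)^2 + (-9.1962)^2) = sqrt(100.0000) = 10.0000

10.0000


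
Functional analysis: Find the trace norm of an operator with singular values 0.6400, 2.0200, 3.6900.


The nuclear norm is the sum of all singular values.
||T||_1 = 0.6400 + 2.0200 + 3.6900
= 6.3500

6.3500


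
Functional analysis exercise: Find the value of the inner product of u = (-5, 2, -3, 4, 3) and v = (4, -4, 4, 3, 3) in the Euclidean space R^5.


Computing the standard inner product <u, v> = sum u_i * v_i
= -5*4 + 2*-4 + -3*4 + 4*3 + 3*3
= -20 + -8 + -12 + 12 + 9
= -19

-19


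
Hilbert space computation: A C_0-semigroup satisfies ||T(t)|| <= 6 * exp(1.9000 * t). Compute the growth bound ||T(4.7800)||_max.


||T(4.7800)|| <= 6 * exp(1.9000 * 4.7800)
= 6 * exp(9.0820)
= 6 * 8795.5395
= 52773.2372

52773.2372


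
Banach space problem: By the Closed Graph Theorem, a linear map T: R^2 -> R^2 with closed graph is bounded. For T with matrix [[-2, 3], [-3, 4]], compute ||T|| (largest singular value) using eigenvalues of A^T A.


A^T A = [[13, -18], [-18, 25]]
trace(A^T A) = 38, det(A^T A) = 1
discriminant = 38^2 - 4*1 = 1440
Largest eigenvalue of A^T A = (trace + sqrt(disc))/2 = 37.9737
||T|| = sqrt(37.9737) = 6.1623

6.1623


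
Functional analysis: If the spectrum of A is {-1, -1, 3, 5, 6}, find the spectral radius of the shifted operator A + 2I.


Spectrum of A + 2I = {1, 1, 5, 7, 8}
Spectral radius = max |lambda| over the shifted spectrum
= max(1, 1, 5, 7, 8) = 8

8


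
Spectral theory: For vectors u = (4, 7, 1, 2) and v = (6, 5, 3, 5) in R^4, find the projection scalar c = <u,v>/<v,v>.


Computing <u,v> = 4*6 + 7*5 + 1*3 + 2*5 = 72
Computing <v,v> = 6^2 + 5^2 + 3^2 + 5^2 = 95
Projection coefficient = 72/95 = 0.7579

0.7579


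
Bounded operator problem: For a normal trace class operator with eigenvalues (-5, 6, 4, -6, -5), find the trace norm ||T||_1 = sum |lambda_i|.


For a normal operator, singular values equal |eigenvalues|.
Trace norm = sum |lambda_i| = 5 + 6 + 4 + 6 + 5
= 26

26


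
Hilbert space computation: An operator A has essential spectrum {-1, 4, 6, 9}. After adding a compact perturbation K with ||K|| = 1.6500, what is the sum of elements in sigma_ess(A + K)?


By Weyl's theorem, the essential spectrum is invariant under compact perturbations.
sigma_ess(A + K) = sigma_ess(A) = {-1, 4, 6, 9}
Sum = -1 + 4 + 6 + 9 = 18

18


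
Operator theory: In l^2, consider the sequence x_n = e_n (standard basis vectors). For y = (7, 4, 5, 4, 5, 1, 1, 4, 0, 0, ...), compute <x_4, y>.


x_4 = e_4 is the standard basis vector with 1 in position 4.
<x_4, y> = y_4 = 4
As n -> infinity, <x_n, y> -> 0, confirming weak convergence of (x_n) to 0.

4


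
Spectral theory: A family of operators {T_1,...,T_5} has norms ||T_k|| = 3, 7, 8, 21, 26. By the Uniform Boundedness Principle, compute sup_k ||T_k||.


By the Uniform Boundedness Principle, the supremum of norms is finite.
sup_k ||T_k|| = max(3, 7, 8, 21, 26) = 26

26


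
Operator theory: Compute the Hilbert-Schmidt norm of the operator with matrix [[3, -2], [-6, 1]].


The Hilbert-Schmidt norm is sqrt(sum of squares of all entries).
Sum of squares = 3^2 + (-2)^2 + (-6)^2 + 1^2
= 9 + 4 + 36 + 1 = 50
||T||_HS = sqrt(50) = 7.0711

7.0711


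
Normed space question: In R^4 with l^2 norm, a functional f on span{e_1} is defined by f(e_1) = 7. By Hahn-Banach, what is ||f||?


The norm of f is given by ||f|| = sup_{||x||=1} |f(x)|.
On span{e_1}, ||e_1|| = 1, so ||f|| = |f(e_1)| / ||e_1||
= |7| / 1 = 7.0000

7.0000


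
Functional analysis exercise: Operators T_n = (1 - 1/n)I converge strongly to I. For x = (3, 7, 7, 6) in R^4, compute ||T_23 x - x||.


T_23 x - x = (1 - 1/23)x - x = -x/23
||x|| = sqrt(143) = 11.9583
||T_23 x - x|| = ||x||/23 = 11.9583/23 = 0.5199

0.5199


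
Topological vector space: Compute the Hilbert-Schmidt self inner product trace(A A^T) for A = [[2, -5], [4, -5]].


trace(A * A^T) = sum of squares of all entries
= 2^2 + (-5)^2 + 4^2 + (-5)^2
= 4 + 25 + 16 + 25
= 70

70


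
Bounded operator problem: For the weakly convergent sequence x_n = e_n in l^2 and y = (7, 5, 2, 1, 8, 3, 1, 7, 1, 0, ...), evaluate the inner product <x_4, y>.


x_4 = e_4 is the standard basis vector with 1 in position 4.
<x_4, y> = y_4 = 1
As n -> infinity, <x_n, y> -> 0, confirming weak convergence of (x_n) to 0.

1


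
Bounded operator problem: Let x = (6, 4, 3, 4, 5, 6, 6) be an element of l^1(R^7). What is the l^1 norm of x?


The l^1 norm equals the sum of absolute values of all components.
||x||_1 = 6 + 4 + 3 + 4 + 5 + 6 + 6
= 34

34.0000


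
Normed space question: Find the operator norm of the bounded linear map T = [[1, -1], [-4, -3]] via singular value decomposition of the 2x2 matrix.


A^T A = [[17, 11], [11, 10]]
trace(A^T A) = 27, det(A^T A) = 49
discriminant = 27^2 - 4*49 = 533
Largest eigenvalue of A^T A = (trace + sqrt(disc))/2 = 25.0434
||T|| = sqrt(25.0434) = 5.0043

5.0043


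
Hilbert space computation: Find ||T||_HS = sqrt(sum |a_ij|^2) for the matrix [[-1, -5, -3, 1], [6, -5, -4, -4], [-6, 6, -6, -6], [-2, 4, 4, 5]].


The Hilbert-Schmidt norm is sqrt(sum of squares of all entries).
Sum of squares = (-1)^2 + (-5)^2 + (-3)^2 + 1^2 + 6^2 + (-5)^2 + (-4)^2 + (-4)^2 + (-6)^2 + 6^2 + (-6)^2 + (-6)^2 + (-2)^2 + 4^2 + 4^2 + 5^2
= 1 + 25 + 9 + 1 + 36 + 25 + 16 + 16 + 36 + 36 + 36 + 36 + 4 + 16 + 16 + 25 = 334
||T||_HS = sqrt(334) = 18.2757

18.2757


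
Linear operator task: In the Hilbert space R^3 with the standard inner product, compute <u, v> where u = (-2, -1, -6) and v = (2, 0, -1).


Computing the standard inner product <u, v> = sum u_i * v_i
= -2*2 + -1*0 + -6*-1
= -4 + 0 + 6
= 2

2


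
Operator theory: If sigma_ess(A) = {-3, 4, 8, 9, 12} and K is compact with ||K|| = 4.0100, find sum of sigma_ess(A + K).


By Weyl's theorem, the essential spectrum is invariant under compact perturbations.
sigma_ess(A + K) = sigma_ess(A) = {-3, 4, 8, 9, 12}
Sum = -3 + 4 + 8 + 9 + 12 = 30

30


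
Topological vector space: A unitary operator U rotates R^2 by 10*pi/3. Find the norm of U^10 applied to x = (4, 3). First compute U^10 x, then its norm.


U is a rotation by theta = 10*pi/3
U^10 = rotation by 10*theta = 100*pi/3 = 4*pi/3 (mod 2*pi)
cos(4*pi/3) = -0.5000, sin(4*pi/3) = -0.8660
U^10 x = (-0.5000 * 4 - -0.8660 * 3, -0.8660 * 4 + -0.5000 * 3)
= (0.5981, -4.9641)
||U^10 x|| = sqrt(0.5981^2 + (-4.9641)^2) = sqrt(25.0000) = 5.0000

5.0000


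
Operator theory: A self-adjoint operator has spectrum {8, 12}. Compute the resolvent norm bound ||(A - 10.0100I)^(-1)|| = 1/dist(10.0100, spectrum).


dist(10.0100, {8, 12}) = min(|10.0100 - 8|, |10.0100 - 12|)
= min(2.0100, 1.9900) = 1.9900
Resolvent bound = 1/1.9900 = 0.5025

0.5025


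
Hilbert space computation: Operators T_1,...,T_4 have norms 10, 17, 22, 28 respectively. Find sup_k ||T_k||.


By the Uniform Boundedness Principle, the supremum of norms is finite.
sup_k ||T_k|| = max(10, 17, 22, 28) = 28

28


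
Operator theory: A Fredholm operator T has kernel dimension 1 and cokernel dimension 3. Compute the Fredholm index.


The Fredholm index is defined as ind(T) = dim(ker T) - dim(coker T)
= 1 - 3
= -2

-2


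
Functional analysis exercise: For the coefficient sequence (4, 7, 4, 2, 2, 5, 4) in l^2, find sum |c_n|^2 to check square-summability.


sum |c_n|^2 = 4^2 + 7^2 + 4^2 + 2^2 + 2^2 + 5^2 + 4^2
= 16 + 49 + 16 + 4 + 4 + 25 + 16
= 130

130


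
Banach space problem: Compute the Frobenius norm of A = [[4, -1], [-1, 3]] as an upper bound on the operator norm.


||A||_F^2 = sum a_ij^2
= 4^2 + (-1)^2 + (-1)^2 + 3^2
= 16 + 1 + 1 + 9 = 27
||A||_F = sqrt(27) = 5.1962

5.1962


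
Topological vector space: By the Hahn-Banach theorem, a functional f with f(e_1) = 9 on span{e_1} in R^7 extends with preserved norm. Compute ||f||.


The norm of f is given by ||f|| = sup_{||x||=1} |f(x)|.
On span{e_1}, ||e_1|| = 1, so ||f|| = |f(e_1)| / ||e_1||
= |9| / 1 = 9.0000

9.0000


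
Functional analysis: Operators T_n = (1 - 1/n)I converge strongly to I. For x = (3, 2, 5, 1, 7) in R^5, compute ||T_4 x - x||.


T_4 x - x = (1 - 1/4)x - x = -x/4
||x|| = sqrt(88) = 9.3808
||T_4 x - x|| = ||x||/4 = 9.3808/4 = 2.3452

2.3452


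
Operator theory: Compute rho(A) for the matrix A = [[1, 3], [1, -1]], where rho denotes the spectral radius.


For a 2x2 matrix, eigenvalues satisfy lambda^2 - (trace)*lambda + det = 0
trace = 1 + -1 = 0
det = 1*-1 - 3*1 = -4
discriminant = 0^2 - 4*(-4) = 16
spectral radius = max |eigenvalue| = 2.0000

2.0000


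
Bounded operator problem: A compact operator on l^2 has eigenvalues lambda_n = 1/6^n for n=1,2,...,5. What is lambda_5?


The eigenvalue formula gives lambda_5 = 1/6^5
= 1/7776
= 1.2860e-04

1.2860e-04


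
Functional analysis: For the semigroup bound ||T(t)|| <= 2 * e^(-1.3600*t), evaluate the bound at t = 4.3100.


||T(4.3100)|| <= 2 * exp(-1.3600 * 4.3100)
= 2 * exp(-5.8616)
= 2 * 0.0028
= 0.0057

0.0057


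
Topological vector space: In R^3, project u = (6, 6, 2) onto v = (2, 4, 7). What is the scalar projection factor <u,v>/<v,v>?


Computing <u,v> = 6*2 + 6*4 + 2*7 = 50
Computing <v,v> = 2^2 + 4^2 + 7^2 = 69
Projection coefficient = 50/69 = 0.7246

0.7246


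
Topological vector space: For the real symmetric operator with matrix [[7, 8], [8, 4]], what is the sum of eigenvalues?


For a self-adjoint (symmetric) matrix, the eigenvalues are real.
The sum of eigenvalues equals the trace of the matrix.
trace = 7 + 4 = 11

11


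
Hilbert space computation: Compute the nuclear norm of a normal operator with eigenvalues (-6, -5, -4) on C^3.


For a normal operator, singular values equal |eigenvalues|.
Trace norm = sum |lambda_i| = 6 + 5 + 4
= 15

15


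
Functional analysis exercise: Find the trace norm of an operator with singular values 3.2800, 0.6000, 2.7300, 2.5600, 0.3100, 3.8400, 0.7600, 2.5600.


The nuclear norm is the sum of all singular values.
||T||_1 = 3.2800 + 0.6000 + 2.7300 + 2.5600 + 0.3100 + 3.8400 + 0.7600 + 2.5600
= 16.6400

16.6400


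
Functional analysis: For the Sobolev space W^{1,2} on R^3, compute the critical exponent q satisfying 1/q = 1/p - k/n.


Using the Sobolev embedding formula: 1/q = 1/p - k/n
1/q = 1/2 - 1/3 = 1/6
q = 1/(1/6) = 6

6.0000


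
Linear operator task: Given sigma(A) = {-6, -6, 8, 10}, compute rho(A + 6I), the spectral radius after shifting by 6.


Spectrum of A + 6I = {0, 0, 14, 16}
Spectral radius = max |lambda| over the shifted spectrum
= max(0, 0, 14, 16) = 16

16


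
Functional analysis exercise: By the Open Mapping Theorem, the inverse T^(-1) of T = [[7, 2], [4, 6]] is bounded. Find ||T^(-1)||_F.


det(T) = 7*6 - 2*4 = 34
T^(-1) = (1/34) * [[6, -2], [-4, 7]] = [[0.1765, -0.0588], [-0.1176, 0.2059]]
||T^(-1)||_F^2 = 0.1765^2 + (-0.0588)^2 + (-0.1176)^2 + 0.2059^2 = 0.0908
||T^(-1)||_F = sqrt(0.0908) = 0.3014

0.3014


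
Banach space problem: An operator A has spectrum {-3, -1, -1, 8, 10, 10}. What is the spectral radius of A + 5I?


Spectrum of A + 5I = {2, 4, 4, 13, 15, 15}
Spectral radius = max |lambda| over the shifted spectrum
= max(2, 4, 4, 13, 15, 15) = 15

15


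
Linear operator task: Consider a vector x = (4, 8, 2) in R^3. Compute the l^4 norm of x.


The l^4 norm = (sum |x_i|^4)^(1/4)
Sum of 4th powers = 256 + 4096 + 16 = 4368
||x||_4 = (4368)^(1/4) = 8.1296

8.1296


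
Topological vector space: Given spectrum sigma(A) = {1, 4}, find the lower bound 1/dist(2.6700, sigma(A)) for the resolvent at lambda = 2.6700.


dist(2.6700, {1, 4}) = min(|2.6700 - 1|, |2.6700 - 4|)
= min(1.6700, 1.3300) = 1.3300
Resolvent bound = 1/1.3300 = 0.7519

0.7519


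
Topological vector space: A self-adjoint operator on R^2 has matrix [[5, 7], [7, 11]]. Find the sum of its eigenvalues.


For a self-adjoint (symmetric) matrix, the eigenvalues are real.
The sum of eigenvalues equals the trace of the matrix.
trace = 5 + 11 = 16

16


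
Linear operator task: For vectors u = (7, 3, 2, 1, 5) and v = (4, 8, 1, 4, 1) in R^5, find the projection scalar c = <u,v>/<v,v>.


Computing <u,v> = 7*4 + 3*8 + 2*1 + 1*4 + 5*1 = 63
Computing <v,v> = 4^2 + 8^2 + 1^2 + 4^2 + 1^2 = 98
Projection coefficient = 63/98 = 0.6429

0.6429


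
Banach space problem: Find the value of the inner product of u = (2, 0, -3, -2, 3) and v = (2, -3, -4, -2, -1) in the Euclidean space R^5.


Computing the standard inner product <u, v> = sum u_i * v_i
= 2*2 + 0*-3 + -3*-4 + -2*-2 + 3*-1
= 4 + 0 + 12 + 4 + -3
= 17

17


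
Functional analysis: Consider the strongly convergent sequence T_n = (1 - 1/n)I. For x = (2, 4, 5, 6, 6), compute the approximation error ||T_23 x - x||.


T_23 x - x = (1 - 1/23)x - x = -x/23
||x|| = sqrt(117) = 10.8167
||T_23 x - x|| = ||x||/23 = 10.8167/23 = 0.4703

0.4703


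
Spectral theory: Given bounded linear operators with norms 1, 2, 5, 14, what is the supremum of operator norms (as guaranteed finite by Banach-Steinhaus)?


By the Uniform Boundedness Principle, the supremum of norms is finite.
sup_k ||T_k|| = max(1, 2, 5, 14) = 14

14


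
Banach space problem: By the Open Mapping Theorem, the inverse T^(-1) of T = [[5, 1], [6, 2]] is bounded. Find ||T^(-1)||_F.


det(T) = 5*2 - 1*6 = 4
T^(-1) = (1/4) * [[2, -1], [-6, 5]] = [[0.5000, -0.2500], [-1.5000, 1.2500]]
||T^(-1)||_F^2 = 0.5000^2 + (-0.2500)^2 + (-1.5000)^2 + 1.2500^2 = 4.1250
||T^(-1)||_F = sqrt(4.1250) = 2.0310

2.0310


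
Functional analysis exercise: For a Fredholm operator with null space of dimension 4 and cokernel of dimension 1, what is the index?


The Fredholm index is defined as ind(T) = dim(ker T) - dim(coker T)
= 4 - 1
= 3

3


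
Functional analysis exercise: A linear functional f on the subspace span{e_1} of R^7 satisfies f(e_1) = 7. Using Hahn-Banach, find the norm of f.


The norm of f is given by ||f|| = sup_{||x||=1} |f(x)|.
On span{e_1}, ||e_1|| = 1, so ||f|| = |f(e_1)| / ||e_1||
= |7| / 1 = 7.0000

7.0000


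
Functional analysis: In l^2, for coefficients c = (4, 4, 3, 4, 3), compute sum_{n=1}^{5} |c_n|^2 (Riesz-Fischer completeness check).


sum |c_n|^2 = 4^2 + 4^2 + 3^2 + 4^2 + 3^2
= 16 + 16 + 9 + 16 + 9
= 66

66


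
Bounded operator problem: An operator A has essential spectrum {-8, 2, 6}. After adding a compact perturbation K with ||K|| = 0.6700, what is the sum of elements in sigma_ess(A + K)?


By Weyl's theorem, the essential spectrum is invariant under compact perturbations.
sigma_ess(A + K) = sigma_ess(A) = {-8, 2, 6}
Sum = -8 + 2 + 6 = 0

0


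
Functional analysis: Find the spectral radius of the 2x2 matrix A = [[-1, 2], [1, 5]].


For a 2x2 matrix, eigenvalues satisfy lambda^2 - (trace)*lambda + det = 0
trace = -1 + 5 = 4
det = -1*5 - 2*1 = -7
discriminant = 4^2 - 4*(-7) = 44
spectral radius = max |eigenvalue| = 5.3166

5.3166


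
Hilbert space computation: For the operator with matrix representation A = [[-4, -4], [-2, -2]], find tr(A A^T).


trace(A * A^T) = sum of squares of all entries
= (-4)^2 + (-4)^2 + (-2)^2 + (-2)^2
= 16 + 16 + 4 + 4
= 40

40


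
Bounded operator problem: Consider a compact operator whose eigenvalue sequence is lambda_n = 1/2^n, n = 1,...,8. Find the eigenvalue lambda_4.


The eigenvalue formula gives lambda_4 = 1/2^4
= 1/16
= 0.0625

0.0625


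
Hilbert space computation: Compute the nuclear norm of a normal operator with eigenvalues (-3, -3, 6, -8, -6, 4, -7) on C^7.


For a normal operator, singular values equal |eigenvalues|.
Trace norm = sum |lambda_i| = 3 + 3 + 6 + 8 + 6 + 4 + 7
= 37

37


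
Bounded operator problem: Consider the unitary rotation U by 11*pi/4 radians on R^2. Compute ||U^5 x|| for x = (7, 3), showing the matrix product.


U is a rotation by theta = 11*pi/4
U^5 = rotation by 5*theta = 55*pi/4 = 7*pi/4 (mod 2*pi)
cos(7*pi/4) = 0.7071, sin(7*pi/4) = -0.7071
U^5 x = (0.7071 * 7 - -0.7071 * 3, -0.7071 * 7 + 0.7071 * 3)
= (7.0711, -2.8284)
||U^5 x|| = sqrt(7.0711^2 + (-2.8284)^2) = sqrt(58.0000) = 7.6158

7.6158


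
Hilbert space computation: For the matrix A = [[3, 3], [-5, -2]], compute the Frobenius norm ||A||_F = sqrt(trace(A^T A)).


||A||_F^2 = sum a_ij^2
= 3^2 + 3^2 + (-5)^2 + (-2)^2
= 9 + 9 + 25 + 4 = 47
||A||_F = sqrt(47) = 6.8557

6.8557


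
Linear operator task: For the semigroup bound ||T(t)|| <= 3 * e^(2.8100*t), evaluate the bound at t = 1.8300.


||T(1.8300)|| <= 3 * exp(2.8100 * 1.8300)
= 3 * exp(5.1423)
= 3 * 171.1089
= 513.3266

513.3266


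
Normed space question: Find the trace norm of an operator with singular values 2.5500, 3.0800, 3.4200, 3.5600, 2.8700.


The nuclear norm is the sum of all singular values.
||T||_1 = 2.5500 + 3.0800 + 3.4200 + 3.5600 + 2.8700
= 15.4800

15.4800


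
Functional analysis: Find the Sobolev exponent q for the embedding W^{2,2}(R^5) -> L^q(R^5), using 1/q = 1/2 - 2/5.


Using the Sobolev embedding formula: 1/q = 1/p - k/n
1/q = 1/2 - 2/5 = 1/10
q = 1/(1/10) = 10

10.0000


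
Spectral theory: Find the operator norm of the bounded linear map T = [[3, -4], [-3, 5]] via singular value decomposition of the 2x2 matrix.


A^T A = [[18, -27], [-27, 41]]
trace(A^T A) = 59, det(A^T A) = 9
discriminant = 59^2 - 4*9 = 3445
Largest eigenvalue of A^T A = (trace + sqrt(disc))/2 = 58.8471
||T|| = sqrt(58.8471) = 7.6712

7.6712


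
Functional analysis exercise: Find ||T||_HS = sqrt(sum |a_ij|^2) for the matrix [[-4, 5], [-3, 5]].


The Hilbert-Schmidt norm is sqrt(sum of squares of all entries).
Sum of squares = (-4)^2 + 5^2 + (-3)^2 + 5^2
= 16 + 25 + 9 + 25 = 75
||T||_HS = sqrt(75) = 8.6603

8.6603


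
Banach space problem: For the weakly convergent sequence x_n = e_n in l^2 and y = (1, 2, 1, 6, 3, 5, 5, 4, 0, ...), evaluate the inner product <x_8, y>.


x_8 = e_8 is the standard basis vector with 1 in position 8.
<x_8, y> = y_8 = 4
As n -> infinity, <x_n, y> -> 0, confirming weak convergence of (x_n) to 0.

4


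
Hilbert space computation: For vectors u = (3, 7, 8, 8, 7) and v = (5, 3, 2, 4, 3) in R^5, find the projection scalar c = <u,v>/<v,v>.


Computing <u,v> = 3*5 + 7*3 + 8*2 + 8*4 + 7*3 = 105
Computing <v,v> = 5^2 + 3^2 + 2^2 + 4^2 + 3^2 = 63
Projection coefficient = 105/63 = 1.6667

1.6667


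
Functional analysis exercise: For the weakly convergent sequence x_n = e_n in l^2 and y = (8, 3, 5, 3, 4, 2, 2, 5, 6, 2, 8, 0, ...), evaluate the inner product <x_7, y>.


x_7 = e_7 is the standard basis vector with 1 in position 7.
<x_7, y> = y_7 = 2
As n -> infinity, <x_n, y> -> 0, confirming weak convergence of (x_n) to 0.

2


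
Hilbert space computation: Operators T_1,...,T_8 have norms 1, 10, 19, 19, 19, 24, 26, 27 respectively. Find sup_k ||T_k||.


By the Uniform Boundedness Principle, the supremum of norms is finite.
sup_k ||T_k|| = max(1, 10, 19, 19, 19, 24, 26, 27) = 27

27


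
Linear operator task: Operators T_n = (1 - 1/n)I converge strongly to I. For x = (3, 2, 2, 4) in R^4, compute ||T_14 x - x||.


T_14 x - x = (1 - 1/14)x - x = -x/14
||x|| = sqrt(33) = 5.7446
||T_14 x - x|| = ||x||/14 = 5.7446/14 = 0.4103

0.4103


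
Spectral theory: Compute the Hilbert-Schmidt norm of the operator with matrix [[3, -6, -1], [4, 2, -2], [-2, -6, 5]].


The Hilbert-Schmidt norm is sqrt(sum of squares of all entries).
Sum of squares = 3^2 + (-6)^2 + (-1)^2 + 4^2 + 2^2 + (-2)^2 + (-2)^2 + (-6)^2 + 5^2
= 9 + 36 + 1 + 16 + 4 + 4 + 4 + 36 + 25 = 135
||T||_HS = sqrt(135) = 11.6190

11.6190


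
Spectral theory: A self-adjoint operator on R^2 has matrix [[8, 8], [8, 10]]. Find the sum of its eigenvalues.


For a self-adjoint (symmetric) matrix, the eigenvalues are real.
The sum of eigenvalues equals the trace of the matrix.
trace = 8 + 10 = 18

18


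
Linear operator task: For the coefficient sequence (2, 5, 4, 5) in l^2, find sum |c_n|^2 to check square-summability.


sum |c_n|^2 = 2^2 + 5^2 + 4^2 + 5^2
= 4 + 25 + 16 + 25
= 70

70


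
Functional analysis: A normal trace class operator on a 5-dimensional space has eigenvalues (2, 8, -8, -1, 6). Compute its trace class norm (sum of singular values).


For a normal operator, singular values equal |eigenvalues|.
Trace norm = sum |lambda_i| = 2 + 8 + 8 + 1 + 6
= 25

25


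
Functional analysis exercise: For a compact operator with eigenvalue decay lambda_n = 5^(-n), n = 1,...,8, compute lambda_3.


The eigenvalue formula gives lambda_3 = 1/5^3
= 1/125
= 0.0080

0.0080


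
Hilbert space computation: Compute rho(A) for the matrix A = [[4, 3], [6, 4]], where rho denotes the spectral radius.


For a 2x2 matrix, eigenvalues satisfy lambda^2 - (trace)*lambda + det = 0
trace = 4 + 4 = 8
det = 4*4 - 3*6 = -2
discriminant = 8^2 - 4*(-2) = 72
spectral radius = max |eigenvalue| = 8.2426

8.2426


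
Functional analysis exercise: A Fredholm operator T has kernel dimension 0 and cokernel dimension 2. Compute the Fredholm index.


The Fredholm index is defined as ind(T) = dim(ker T) - dim(coker T)
= 0 - 2
= -2

-2


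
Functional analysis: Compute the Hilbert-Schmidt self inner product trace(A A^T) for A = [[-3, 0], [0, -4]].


trace(A * A^T) = sum of squares of all entries
= (-3)^2 + 0^2 + 0^2 + (-4)^2
= 9 + 0 + 0 + 16
= 25

25


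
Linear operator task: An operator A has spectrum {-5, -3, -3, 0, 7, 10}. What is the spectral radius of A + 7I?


Spectrum of A + 7I = {2, 4, 4, 7, 14, 17}
Spectral radius = max |lambda| over the shifted spectrum
= max(2, 4, 4, 7, 14, 17) = 17

17


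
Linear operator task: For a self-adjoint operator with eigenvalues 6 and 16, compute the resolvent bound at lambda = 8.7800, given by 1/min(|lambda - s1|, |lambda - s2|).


dist(8.7800, {6, 16}) = min(|8.7800 - 6|, |8.7800 - 16|)
= min(2.7800, 7.2200) = 2.7800
Resolvent bound = 1/2.7800 = 0.3597

0.3597
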